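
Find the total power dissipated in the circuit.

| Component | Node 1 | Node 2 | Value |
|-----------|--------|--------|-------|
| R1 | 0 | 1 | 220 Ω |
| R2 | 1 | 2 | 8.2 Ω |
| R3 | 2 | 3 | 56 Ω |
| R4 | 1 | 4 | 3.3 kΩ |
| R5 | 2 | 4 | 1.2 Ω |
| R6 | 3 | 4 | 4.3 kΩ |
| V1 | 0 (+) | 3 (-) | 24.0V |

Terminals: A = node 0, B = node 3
Nodal analysis, taking node 3 as the 0 V reference.
Source V1 fixes V_0 = 24 V.
KCL at each unknown node (sum of currents leaving = 0; resistances in Ω):
  Node 1: (V_1 - 24)/220 + (V_1 - V_2)/8.2 + (V_1 - V_4)/3300 = 0
  Node 2: (V_2 - V_1)/8.2 + (V_2 - 0)/56 + (V_2 - V_4)/1.2 = 0
  Node 4: (V_4 - V_1)/3300 + (V_4 - V_2)/1.2 + (V_4 - 0)/4300 = 0
Collecting terms (coefficients in siemens):
  0.1268·V_1 - 0.122·V_2 - 0.000303·V_4 = 0.1091
  0.9731·V_2 - 0.122·V_1 - 0.8333·V_4 = 0
  0.8339·V_4 - 0.000303·V_1 - 0.8333·V_2 = 0
Solving these 3 simultaneous equations (Gaussian elimination) gives:
  V_1 = 5.373 V, V_2 = 4.68 V, V_4 = 4.679 V
Power in each resistor, P = (ΔV)²/R:
  P_R1 = (24 - 5.373)²/220 = 1.577 W
  P_R2 = (5.373 - 4.68)²/8.2 = 0.05849 W
  P_R3 = (4.68 - 0)²/56 = 0.3912 W
  P_R4 = (5.373 - 4.679)²/3300 = 0.0001458 W
  P_R5 = (4.68 - 4.679)²/1.2 = 0.0000009252 W
  P_R6 = (0 - 4.679)²/4300 = 0.005092 W
P_total = P_R1 + P_R2 + P_R3 + P_R4 + P_R5 + P_R6 = 2.032 W

Final answer: 2.032 W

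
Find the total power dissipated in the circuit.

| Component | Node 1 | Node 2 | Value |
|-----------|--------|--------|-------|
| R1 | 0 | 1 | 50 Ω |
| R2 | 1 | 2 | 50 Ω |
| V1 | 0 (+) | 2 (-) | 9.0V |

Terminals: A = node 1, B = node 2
Nodal analysis, taking node 2 as the 0 V reference.
Source V1 fixes V_0 = 9 V.
KCL at each unknown node (sum of currents leaving = 0; resistances in Ω):
  Node 1: (V_1 - 9)/50 + (V_1 - 0)/50 = 0
Collecting terms: 0.04 × V_1 = 0.18  =>  V_1 = 4.5 V
Power in each resistor, P = (ΔV)²/R:
  P_R1 = (9 - 4.5)²/50 = 0.405 W
  P_R2 = (4.5 - 0)²/50 = 0.405 W
P_total = P_R1 + P_R2 = 0.81 W

Final answer: 0.81 W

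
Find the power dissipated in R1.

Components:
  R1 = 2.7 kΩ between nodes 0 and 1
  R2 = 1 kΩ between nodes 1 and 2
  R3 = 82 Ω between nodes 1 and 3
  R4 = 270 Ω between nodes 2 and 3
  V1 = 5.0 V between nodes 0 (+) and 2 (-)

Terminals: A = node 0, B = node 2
Nodal analysis, taking node 2 as the 0 V reference.
Source V1 fixes V_0 = 5 V.
KCL at each unknown node (sum of currents leaving = 0; resistances in Ω):
  Node 1: (V_1 - 5)/2700 + (V_1 - 0)/1000 + (V_1 - V_3)/82 = 0
  Node 3: (V_3 - V_1)/82 + (V_3 - 0)/270 = 0
Collecting terms (coefficients in siemens):
  0.01357·V_1 - 0.0122·V_3 = 0.001852
  0.0159·V_3 - 0.0122·V_1 = 0
Determinant D = (0.01357)(0.0159) - (-0.0122)(-0.0122) = 0.00006695
V_1 = [(0.001852)(0.0159) - (-0.0122)(0)]/D = 0.4397 V
V_3 = [(0.01357)(0) - (0.001852)(-0.0122)]/D = 0.3373 V
I_R1 = (V_0 - V_1)/R1 = (5 - 0.4397)/2700 = 0.001689 A
P_R1 = I_R1² × R1 = (0.001689)² × 2700 = 0.007702 W

Final answer: 0.007702 W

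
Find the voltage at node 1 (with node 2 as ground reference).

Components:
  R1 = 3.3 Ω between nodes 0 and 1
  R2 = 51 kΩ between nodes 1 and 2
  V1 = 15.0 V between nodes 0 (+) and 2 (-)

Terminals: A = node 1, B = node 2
Nodal analysis, taking node 2 as the 0 V reference.
Source V1 fixes V_0 = 15 V.
KCL at each unknown node (sum of currents leaving = 0; resistances in Ω):
  Node 1: (V_1 - 15)/3.3 + (V_1 - 0)/51000 = 0
Collecting terms: 0.303 × V_1 = 4.545  =>  V_1 = 15 V
The requested potential is V_1 = 15 V.

Final answer: V_1 = 15 V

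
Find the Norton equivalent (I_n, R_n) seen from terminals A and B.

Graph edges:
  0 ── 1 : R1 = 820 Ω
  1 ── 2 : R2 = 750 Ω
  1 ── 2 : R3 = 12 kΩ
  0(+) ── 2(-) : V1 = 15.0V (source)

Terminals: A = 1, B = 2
Find the Thévenin equivalent first; then I_n = V_th/R_th and R_n = R_th.
Step 1 — V_th is the open-circuit voltage V_A - V_B (nothing connected across the terminals).
Nodal analysis, taking node 2 as the 0 V reference.
Source V1 fixes V_0 = 15 V.
KCL at each unknown node (sum of currents leaving = 0; resistances in Ω):
  Node 1: (V_1 - 15)/820 + (V_1 - 0)/750 + (V_1 - 0)/12000 = 0
Collecting terms: 0.002636 × V_1 = 0.01829  =>  V_1 = 6.939 V
V_th = V_1 - V_2 = 6.939 - 0 = 6.939 V
Step 2 — R_th: zero the source — replace V1 by a short circuit (node 2 merges into node 0) — and find the resistance seen between A (node 1) and B (node 0).
Reduce the network between node 1 (A) and node 0 (B) by series/parallel combination:
  Rp1 = R1 ‖ R2 ‖ R3 (parallel, all between nodes 0 and 1) = 1/(1/820 + 1/750 + 1/12000) = 379.3 Ω
R_th = 379.3 Ω
I_n = V_th/R_th = 6.939/379.3 = 0.01829 A, and R_n = R_th = 379.3 Ω

Final answer: I_n = 0.01829 A, R_n = 379.3 Ω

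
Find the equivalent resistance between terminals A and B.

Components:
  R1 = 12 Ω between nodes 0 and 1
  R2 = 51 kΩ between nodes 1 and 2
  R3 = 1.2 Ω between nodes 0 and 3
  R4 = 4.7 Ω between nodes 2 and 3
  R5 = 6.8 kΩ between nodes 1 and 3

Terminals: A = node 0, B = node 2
The network is not a plain series/parallel combination. Inject a 1 A test current into terminal A (node 0) and return it from terminal B (node 2); then R_eq = V_A / (1 A).
Nodal analysis, taking node 2 as the 0 V reference.
Current source I_test pushes 1 A into node 0 and draws it out of node 2.
KCL at each unknown node (sum of currents leaving = 0; resistances in Ω):
  Node 0: (V_0 - V_1)/12 + (V_0 - V_3)/1.2 - 1 = 0
  Node 1: (V_1 - V_0)/12 + (V_1 - 0)/51000 + (V_1 - V_3)/6800 = 0
  Node 3: (V_3 - V_0)/1.2 + (V_3 - V_1)/6800 + (V_3 - 0)/4.7 = 0
Collecting terms (coefficients in siemens):
  0.9167·V_0 - 0.08333·V_1 - 0.8333·V_3 = 1
  0.0835·V_1 - 0.08333·V_0 - 0.0001471·V_3 = 0
  1.046·V_3 - 0.8333·V_0 - 0.0001471·V_1 = 0
Solving these 3 simultaneous equations (Gaussian elimination) gives:
  V_0 = 5.899 V, V_1 = 5.896 V, V_3 = 4.699 V
R_eq = V_0 / 1 A = 5.899 Ω

Final answer: 5.899 Ω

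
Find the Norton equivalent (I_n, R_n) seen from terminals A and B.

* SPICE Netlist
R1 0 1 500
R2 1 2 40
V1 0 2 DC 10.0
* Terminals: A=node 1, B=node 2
Find the Thévenin equivalent first; then I_n = V_th/R_th and R_n = R_th.
Step 1 — V_th is the open-circuit voltage V_A - V_B (nothing connected across the terminals).
Nodal analysis, taking node 2 as the 0 V reference.
Source V1 fixes V_0 = 10 V.
KCL at each unknown node (sum of currents leaving = 0; resistances in Ω):
  Node 1: (V_1 - 10)/500 + (V_1 - 0)/40 = 0
Collecting terms: 0.027 × V_1 = 0.02  =>  V_1 = 0.7407 V
V_th = V_1 - V_2 = 0.7407 - 0 = 0.7407 V
Step 2 — R_th: zero the source — replace V1 by a short circuit (node 2 merges into node 0) — and find the resistance seen between A (node 1) and B (node 0).
Reduce the network between node 1 (A) and node 0 (B) by series/parallel combination:
  Rp1 = R1 ‖ R2 (parallel, both between nodes 0 and 1) = 1/(1/500 + 1/40) = 37.04 Ω
R_th = 37.04 Ω
I_n = V_th/R_th = 0.7407/37.04 = 0.02 A, and R_n = R_th = 37.04 Ω

Final answer: I_n = 0.02 A, R_n = 37.04 Ω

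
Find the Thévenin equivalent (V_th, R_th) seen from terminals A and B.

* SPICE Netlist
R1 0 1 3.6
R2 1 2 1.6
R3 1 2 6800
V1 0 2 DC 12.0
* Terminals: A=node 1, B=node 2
Step 1 — V_th is the open-circuit voltage V_A - V_B (nothing connected across the terminals).
Nodal analysis, taking node 2 as the 0 V reference.
Source V1 fixes V_0 = 12 V.
KCL at each unknown node (sum of currents leaving = 0; resistances in Ω):
  Node 1: (V_1 - 12)/3.6 + (V_1 - 0)/1.6 + (V_1 - 0)/6800 = 0
Collecting terms: 0.9029 × V_1 = 3.333  =>  V_1 = 3.692 V
V_th = V_1 - V_2 = 3.692 - 0 = 3.692 V
Step 2 — R_th: zero the source — replace V1 by a short circuit (node 2 merges into node 0) — and find the resistance seen between A (node 1) and B (node 0).
Reduce the network between node 1 (A) and node 0 (B) by series/parallel combination:
  Rp1 = R1 ‖ R2 ‖ R3 (parallel, all between nodes 0 and 1) = 1/(1/3.6 + 1/1.6 + 1/6800) = 1.108 Ω
R_th = 1.108 Ω

Final answer: V_th = 3.692 V, R_th = 1.108 Ω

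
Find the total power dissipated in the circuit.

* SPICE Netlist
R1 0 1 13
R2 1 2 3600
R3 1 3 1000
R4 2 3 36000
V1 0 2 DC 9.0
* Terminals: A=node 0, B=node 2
Nodal analysis, taking node 2 as the 0 V reference.
Source V1 fixes V_0 = 9 V.
KCL at each unknown node (sum of currents leaving = 0; resistances in Ω):
  Node 1: (V_1 - 9)/13 + (V_1 - 0)/3600 + (V_1 - V_3)/1000 = 0
  Node 3: (V_3 - V_1)/1000 + (V_3 - 0)/36000 = 0
Collecting terms (coefficients in siemens):
  0.0782·V_1 - 0.001·V_3 = 0.6923
  0.001028·V_3 - 0.001·V_1 = 0
Determinant D = (0.0782)(0.001028) - (-0.001)(-0.001) = 0.00007937
V_1 = [(0.6923)(0.001028) - (-0.001)(0)]/D = 8.964 V
V_3 = [(0.0782)(0) - (0.6923)(-0.001)]/D = 8.722 V
Power in each resistor, P = (ΔV)²/R:
  P_R1 = (9 - 8.964)²/13 = 0.00009706 W
  P_R2 = (8.964 - 0)²/3600 = 0.02232 W
  P_R3 = (8.964 - 8.722)²/1000 = 0.0000587 W
  P_R4 = (0 - 8.722)²/36000 = 0.002113 W
P_total = P_R1 + P_R2 + P_R3 + P_R4 = 0.02459 W

Final answer: 0.02459 W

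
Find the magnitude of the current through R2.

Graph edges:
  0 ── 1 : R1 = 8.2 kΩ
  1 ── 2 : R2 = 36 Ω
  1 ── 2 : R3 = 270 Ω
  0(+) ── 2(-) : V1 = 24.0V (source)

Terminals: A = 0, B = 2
Nodal analysis, taking node 2 as the 0 V reference.
Source V1 fixes V_0 = 24 V.
KCL at each unknown node (sum of currents leaving = 0; resistances in Ω):
  Node 1: (V_1 - 24)/8200 + (V_1 - 0)/36 + (V_1 - 0)/270 = 0
Collecting terms: 0.0316 × V_1 = 0.002927  =>  V_1 = 0.09261 V
I_R2 = (V_1 - V_2)/R2 = (0.09261 - 0)/36 = 0.002573 A
|I_R2| = 0.002573 A

Final answer: |I_R2| = 0.002573 A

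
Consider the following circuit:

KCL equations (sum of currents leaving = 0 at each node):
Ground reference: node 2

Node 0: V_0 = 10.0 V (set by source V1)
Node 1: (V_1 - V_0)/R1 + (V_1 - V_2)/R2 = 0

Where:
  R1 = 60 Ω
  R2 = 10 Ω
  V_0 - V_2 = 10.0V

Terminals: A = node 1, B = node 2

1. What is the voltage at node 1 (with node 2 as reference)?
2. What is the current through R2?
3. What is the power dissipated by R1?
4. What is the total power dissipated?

Nodal analysis, taking node 2 as the 0 V reference.
Source V1 fixes V_0 = 10 V.
KCL at each unknown node (sum of currents leaving = 0; resistances in Ω):
  Node 1: (V_1 - 10)/60 + (V_1 - 0)/10 = 0
Collecting terms: 0.1167 × V_1 = 0.1667  =>  V_1 = 1.429 V
Part 1:
  Read off the nodal solution: V_1 = 1.429 V
Part 2:
  I_R2 = (V_1 - V_2)/R2 = (1.429 - 0)/10 = 0.1429 A
  Magnitude: I_R2 = 0.1429 A
Part 3:
  I_R1 = (V_0 - V_1)/R1 = (10 - 1.429)/60 = 0.1429 A
  P_R1 = I_R1² × R1 = (0.1429)² × 60 = 1.224 W
Part 4:
  Power in each resistor, P = (ΔV)²/R:
    P_R1 = (10 - 1.429)²/60 = 1.224 W
    P_R2 = (1.429 - 0)²/10 = 0.2041 W
  P_total = P_R1 + P_R2 = 1.429 W

Final answers:
1. V_1 = 1.429 V
2. I_R2 = 0.1429 A
3. P_R1 = 1.224 W
4. P_total = 1.429 W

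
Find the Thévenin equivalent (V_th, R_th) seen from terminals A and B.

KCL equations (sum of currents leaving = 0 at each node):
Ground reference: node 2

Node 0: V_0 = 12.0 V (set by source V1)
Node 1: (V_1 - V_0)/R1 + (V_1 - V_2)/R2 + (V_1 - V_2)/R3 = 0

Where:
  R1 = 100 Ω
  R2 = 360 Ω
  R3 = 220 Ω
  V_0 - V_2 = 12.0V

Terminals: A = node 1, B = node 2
Step 1 — V_th is the open-circuit voltage V_A - V_B (nothing connected across the terminals).
Nodal analysis, taking node 2 as the 0 V reference.
Source V1 fixes V_0 = 12 V.
KCL at each unknown node (sum of currents leaving = 0; resistances in Ω):
  Node 1: (V_1 - 12)/100 + (V_1 - 0)/360 + (V_1 - 0)/220 = 0
Collecting terms: 0.01732 × V_1 = 0.12  =>  V_1 = 6.927 V
V_th = V_1 - V_2 = 6.927 - 0 = 6.927 V
Step 2 — R_th: zero the source — replace V1 by a short circuit (node 2 merges into node 0) — and find the resistance seen between A (node 1) and B (node 0).
Reduce the network between node 1 (A) and node 0 (B) by series/parallel combination:
  Rp1 = R1 ‖ R2 ‖ R3 (parallel, all between nodes 0 and 1) = 1/(1/100 + 1/360 + 1/220) = 57.73 Ω
R_th = 57.73 Ω

Final answer: V_th = 6.927 V, R_th = 57.73 Ω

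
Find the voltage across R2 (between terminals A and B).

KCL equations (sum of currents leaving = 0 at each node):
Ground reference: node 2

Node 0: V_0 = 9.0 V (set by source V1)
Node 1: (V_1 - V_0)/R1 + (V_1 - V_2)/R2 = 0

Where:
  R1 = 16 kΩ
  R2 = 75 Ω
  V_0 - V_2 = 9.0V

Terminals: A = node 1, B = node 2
R1 and R2 are in series across V1 (node 0 → node 1 → node 2), and the output A–B is taken across R2, so this is a voltage divider.
Series current: I = V1/(R1 + R2) = 9/(16000 + 75) = 9/16080 = 0.0005599 A
V_R2 = I × R2 = V1 × R2/(R1 + R2) = 9 × 75/16080 = 0.04199 V

Final answer: 0.04199 V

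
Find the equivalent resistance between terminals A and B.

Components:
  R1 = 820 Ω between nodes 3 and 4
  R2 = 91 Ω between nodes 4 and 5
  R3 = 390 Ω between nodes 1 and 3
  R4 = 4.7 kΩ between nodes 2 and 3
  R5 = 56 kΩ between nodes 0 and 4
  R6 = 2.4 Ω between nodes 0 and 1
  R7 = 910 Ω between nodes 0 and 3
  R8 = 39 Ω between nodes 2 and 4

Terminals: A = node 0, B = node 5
Reduce the network between node 0 (A) and node 5 (B) by series/parallel combination:
  Rs1 = R6 + R3 (series, joined only at node 1) = 2.4 + 390 = 392.4 Ω
  Rp1 = R7 ‖ Rs1 (parallel, both between nodes 0 and 3) = 1/(1/910 + 1/392.4) = 274.2 Ω
  Rs2 = R4 + R8 (series, joined only at node 2) = 4700 + 39 = 4739 Ω
  Rp2 = R1 ‖ Rs2 (parallel, both between nodes 3 and 4) = 1/(1/820 + 1/4739) = 699 Ω
  Rs3 = Rp1 + Rp2 (series, joined only at node 3) = 274.2 + 699 = 973.2 Ω
  Rp3 = R5 ‖ Rs3 (parallel, both between nodes 0 and 4) = 1/(1/56000 + 1/973.2) = 956.6 Ω
  Rs4 = R2 + Rp3 (series, joined only at node 4) = 91 + 956.6 = 1048 Ω
R_eq = 1.048 kΩ

Final answer: 1.048 kΩ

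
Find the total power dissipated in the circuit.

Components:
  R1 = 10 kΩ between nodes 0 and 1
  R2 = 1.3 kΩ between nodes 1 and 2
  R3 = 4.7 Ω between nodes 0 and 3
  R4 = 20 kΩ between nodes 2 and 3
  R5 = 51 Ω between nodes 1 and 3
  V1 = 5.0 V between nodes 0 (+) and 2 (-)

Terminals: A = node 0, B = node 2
Nodal analysis, taking node 2 as the 0 V reference.
Source V1 fixes V_0 = 5 V.
KCL at each unknown node (sum of currents leaving = 0; resistances in Ω):
  Node 1: (V_1 - 5)/10000 + (V_1 - 0)/1300 + (V_1 - V_3)/51 = 0
  Node 3: (V_3 - 5)/4.7 + (V_3 - 0)/20000 + (V_3 - V_1)/51 = 0
Collecting terms (coefficients in siemens):
  0.02048·V_1 - 0.01961·V_3 = 0.0005
  0.2324·V_3 - 0.01961·V_1 = 1.064
Determinant D = (0.02048)(0.2324) - (-0.01961)(-0.01961) = 0.004375
V_1 = [(0.0005)(0.2324) - (-0.01961)(1.064)]/D = 4.795 V
V_3 = [(0.02048)(1.064) - (0.0005)(-0.01961)]/D = 4.982 V
Power in each resistor, P = (ΔV)²/R:
  P_R1 = (5 - 4.795)²/10000 = 0.000004221 W
  P_R2 = (4.795 - 0)²/1300 = 0.01768 W
  P_R3 = (5 - 4.982)²/4.7 = 0.0000721 W
  P_R4 = (0 - 4.982)²/20000 = 0.001241 W
  P_R5 = (4.795 - 4.982)²/51 = 0.000686 W
P_total = P_R1 + P_R2 + P_R3 + P_R4 + P_R5 = 0.01969 W

Final answer: 0.01969 W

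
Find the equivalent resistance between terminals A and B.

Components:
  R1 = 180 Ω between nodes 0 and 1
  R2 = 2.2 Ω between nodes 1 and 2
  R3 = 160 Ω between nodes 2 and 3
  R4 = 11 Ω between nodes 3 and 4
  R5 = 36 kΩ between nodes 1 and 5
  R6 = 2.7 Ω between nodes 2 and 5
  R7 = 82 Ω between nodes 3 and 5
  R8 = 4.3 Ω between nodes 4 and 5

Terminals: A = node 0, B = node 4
The network is not a plain series/parallel combination. Inject a 1 A test current into terminal A (node 0) and return it from terminal B (node 4); then R_eq = V_A / (1 A).
Nodal analysis, taking node 4 as the 0 V reference.
Current source I_test pushes 1 A into node 0 and draws it out of node 4.
KCL at each unknown node (sum of currents leaving = 0; resistances in Ω):
  Node 0: (V_0 - V_1)/180 - 1 = 0
  Node 1: (V_1 - V_0)/180 + (V_1 - V_2)/2.2 + (V_1 - V_5)/36000 = 0
  Node 2: (V_2 - V_1)/2.2 + (V_2 - V_3)/160 + (V_2 - V_5)/2.7 = 0
  Node 3: (V_3 - V_2)/160 + (V_3 - 0)/11 + (V_3 - V_5)/82 = 0
  Node 5: (V_5 - V_1)/36000 + (V_5 - V_2)/2.7 + (V_5 - V_3)/82 + (V_5 - 0)/4.3 = 0
Collecting terms (coefficients in siemens):
  0.005556·V_0 - 0.005556·V_1 = 1
  0.4601·V_1 - 0.005556·V_0 - 0.4545·V_2 - 0.00002778·V_5 = 0
  0.8312·V_2 - 0.4545·V_1 - 0.00625·V_3 - 0.3704·V_5 = 0
  0.1094·V_3 - 0.00625·V_2 - 0.0122·V_5 = 0
  0.6152·V_5 - 0.00002778·V_1 - 0.3704·V_2 - 0.0122·V_3 = 0
Solving these 5 simultaneous equations (Gaussian elimination) gives:
  V_0 = 188.8 V, V_1 = 8.782 V, V_2 = 6.582 V, V_3 = 0.82 V
  V_5 = 3.979 V
R_eq = V_0 / 1 A = 188.8 Ω

Final answer: 188.8 Ω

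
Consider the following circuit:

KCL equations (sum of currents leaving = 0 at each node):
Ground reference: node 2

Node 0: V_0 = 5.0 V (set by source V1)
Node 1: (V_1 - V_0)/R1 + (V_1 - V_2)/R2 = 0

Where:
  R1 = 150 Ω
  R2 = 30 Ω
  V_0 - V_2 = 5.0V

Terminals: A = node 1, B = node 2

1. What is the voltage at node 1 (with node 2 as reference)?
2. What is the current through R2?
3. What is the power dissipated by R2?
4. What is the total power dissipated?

Nodal analysis, taking node 2 as the 0 V reference.
Source V1 fixes V_0 = 5 V.
KCL at each unknown node (sum of currents leaving = 0; resistances in Ω):
  Node 1: (V_1 - 5)/150 + (V_1 - 0)/30 = 0
Collecting terms: 0.04 × V_1 = 0.03333  =>  V_1 = 0.8333 V
Part 1:
  Read off the nodal solution: V_1 = 0.8333 V
Part 2:
  I_R2 = (V_1 - V_2)/R2 = (0.8333 - 0)/30 = 0.02778 A
  Magnitude: I_R2 = 0.02778 A
Part 3:
  I_R2 = (V_1 - V_2)/R2 = (0.8333 - 0)/30 = 0.02778 A
  P_R2 = I_R2² × R2 = (0.02778)² × 30 = 0.02315 W
Part 4:
  Power in each resistor, P = (ΔV)²/R:
    P_R1 = (5 - 0.8333)²/150 = 0.1157 W
    P_R2 = (0.8333 - 0)²/30 = 0.02315 W
  P_total = P_R1 + P_R2 = 0.1389 W

Final answers:
1. V_1 = 0.8333 V
2. I_R2 = 0.02778 A
3. P_R2 = 0.02315 W
4. P_total = 0.1389 W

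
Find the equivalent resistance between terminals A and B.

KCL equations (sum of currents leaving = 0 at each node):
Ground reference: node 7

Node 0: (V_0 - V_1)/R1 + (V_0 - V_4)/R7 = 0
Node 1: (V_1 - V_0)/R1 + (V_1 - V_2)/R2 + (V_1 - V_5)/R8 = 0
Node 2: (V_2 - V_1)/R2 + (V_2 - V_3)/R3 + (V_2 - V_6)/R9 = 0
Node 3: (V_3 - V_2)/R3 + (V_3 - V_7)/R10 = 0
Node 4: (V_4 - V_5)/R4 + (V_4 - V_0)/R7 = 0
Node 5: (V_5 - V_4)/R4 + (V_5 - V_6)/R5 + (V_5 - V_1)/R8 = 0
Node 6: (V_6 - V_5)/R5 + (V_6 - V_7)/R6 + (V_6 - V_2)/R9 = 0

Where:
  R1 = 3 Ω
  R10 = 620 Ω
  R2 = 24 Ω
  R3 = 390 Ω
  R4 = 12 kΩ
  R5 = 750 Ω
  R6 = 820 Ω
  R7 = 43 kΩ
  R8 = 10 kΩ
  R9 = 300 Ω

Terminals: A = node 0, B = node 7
The network is not a plain series/parallel combination. Inject a 1 A test current into terminal A (node 0) and return it from terminal B (node 7); then R_eq = V_A / (1 A).
Nodal analysis, taking node 7 as the 0 V reference.
Current source I_test pushes 1 A into node 0 and draws it out of node 7.
KCL at each unknown node (sum of currents leaving = 0; resistances in Ω):
  Node 0: (V_0 - V_1)/3 + (V_0 - V_4)/43000 - 1 = 0
  Node 1: (V_1 - V_0)/3 + (V_1 - V_2)/24 + (V_1 - V_5)/10000 = 0
  Node 2: (V_2 - V_1)/24 + (V_2 - V_3)/390 + (V_2 - V_6)/300 = 0
  Node 3: (V_3 - V_2)/390 + (V_3 - 0)/620 = 0
  Node 4: (V_4 - V_0)/43000 + (V_4 - V_5)/12000 = 0
  Node 5: (V_5 - V_1)/10000 + (V_5 - V_4)/12000 + (V_5 - V_6)/750 = 0
  Node 6: (V_6 - V_2)/300 + (V_6 - V_5)/750 + (V_6 - 0)/820 = 0
Collecting terms (coefficients in siemens):
  0.3334·V_0 - 0.3333·V_1 - 0.00002326·V_4 = 1
  0.3751·V_1 - 0.3333·V_0 - 0.04167·V_2 - 0.0001·V_5 = 0
  0.04756·V_2 - 0.04167·V_1 - 0.002564·V_3 - 0.003333·V_6 = 0
  0.004177·V_3 - 0.002564·V_2 = 0
  0.0001066·V_4 - 0.00002326·V_0 - 0.00008333·V_5 = 0
  0.001517·V_5 - 0.0001·V_1 - 0.00008333·V_4 - 0.001333·V_6 = 0
  0.005886·V_6 - 0.003333·V_2 - 0.001333·V_5 = 0
Solving these 7 simultaneous equations (Gaussian elimination) gives:
  V_0 = 555.2 V, V_1 = 552.2 V, V_2 = 528.6 V, V_3 = 324.5 V
  V_4 = 437 V, V_5 = 404 V, V_6 = 390.9 V
R_eq = V_0 / 1 A = 555.2 Ω

Final answer: 555.2 Ω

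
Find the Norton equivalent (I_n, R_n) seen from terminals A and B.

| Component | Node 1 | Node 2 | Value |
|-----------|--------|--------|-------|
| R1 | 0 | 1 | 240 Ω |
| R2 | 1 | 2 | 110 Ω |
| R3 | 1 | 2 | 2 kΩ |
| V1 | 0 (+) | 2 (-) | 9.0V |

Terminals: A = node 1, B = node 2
Find the Thévenin equivalent first; then I_n = V_th/R_th and R_n = R_th.
Step 1 — V_th is the open-circuit voltage V_A - V_B (nothing connected across the terminals).
Nodal analysis, taking node 2 as the 0 V reference.
Source V1 fixes V_0 = 9 V.
KCL at each unknown node (sum of currents leaving = 0; resistances in Ω):
  Node 1: (V_1 - 9)/240 + (V_1 - 0)/110 + (V_1 - 0)/2000 = 0
Collecting terms: 0.01376 × V_1 = 0.0375  =>  V_1 = 2.726 V
V_th = V_1 - V_2 = 2.726 - 0 = 2.726 V
Step 2 — R_th: zero the source — replace V1 by a short circuit (node 2 merges into node 0) — and find the resistance seen between A (node 1) and B (node 0).
Reduce the network between node 1 (A) and node 0 (B) by series/parallel combination:
  Rp1 = R1 ‖ R2 ‖ R3 (parallel, all between nodes 0 and 1) = 1/(1/240 + 1/110 + 1/2000) = 72.69 Ω
R_th = 72.69 Ω
I_n = V_th/R_th = 2.726/72.69 = 0.0375 A, and R_n = R_th = 72.69 Ω

Final answer: I_n = 0.0375 A, R_n = 72.69 Ω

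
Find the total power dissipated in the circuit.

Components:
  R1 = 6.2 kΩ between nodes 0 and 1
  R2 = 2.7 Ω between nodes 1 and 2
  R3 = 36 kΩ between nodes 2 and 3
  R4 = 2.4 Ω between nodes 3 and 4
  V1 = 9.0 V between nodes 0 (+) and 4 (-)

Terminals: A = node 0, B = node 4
Nodal analysis, taking node 4 as the 0 V reference.
Source V1 fixes V_0 = 9 V.
KCL at each unknown node (sum of currents leaving = 0; resistances in Ω):
  Node 1: (V_1 - 9)/6200 + (V_1 - V_2)/2.7 = 0
  Node 2: (V_2 - V_1)/2.7 + (V_2 - V_3)/36000 = 0
  Node 3: (V_3 - V_2)/36000 + (V_3 - 0)/2.4 = 0
Collecting terms (coefficients in siemens):
  0.3705·V_1 - 0.3704·V_2 = 0.001452
  0.3704·V_2 - 0.3704·V_1 - 0.00002778·V_3 = 0
  0.4167·V_3 - 0.00002778·V_2 = 0
Solving these 3 simultaneous equations (Gaussian elimination) gives:
  V_1 = 7.678 V, V_2 = 7.677 V, V_3 = 0.0005118 V
Power in each resistor, P = (ΔV)²/R:
  P_R1 = (9 - 7.678)²/6200 = 0.0002819 W
  P_R2 = (7.678 - 7.677)²/2.7 = 0.0000001228 W
  P_R3 = (7.677 - 0.0005118)²/36000 = 0.001637 W
  P_R4 = (0.0005118 - 0)²/2.4 = 0.0000001091 W
P_total = P_R1 + P_R2 + P_R3 + P_R4 = 0.001919 W

Final answer: 0.001919 W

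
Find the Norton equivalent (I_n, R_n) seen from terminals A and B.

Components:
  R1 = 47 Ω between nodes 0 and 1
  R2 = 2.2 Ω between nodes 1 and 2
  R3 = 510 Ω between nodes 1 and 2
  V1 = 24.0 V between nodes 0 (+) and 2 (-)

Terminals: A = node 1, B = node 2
Find the Thévenin equivalent first; then I_n = V_th/R_th and R_n = R_th.
Step 1 — V_th is the open-circuit voltage V_A - V_B (nothing connected across the terminals).
Nodal analysis, taking node 2 as the 0 V reference.
Source V1 fixes V_0 = 24 V.
KCL at each unknown node (sum of currents leaving = 0; resistances in Ω):
  Node 1: (V_1 - 24)/47 + (V_1 - 0)/2.2 + (V_1 - 0)/510 = 0
Collecting terms: 0.4778 × V_1 = 0.5106  =>  V_1 = 1.069 V
V_th = V_1 - V_2 = 1.069 - 0 = 1.069 V
Step 2 — R_th: zero the source — replace V1 by a short circuit (node 2 merges into node 0) — and find the resistance seen between A (node 1) and B (node 0).
Reduce the network between node 1 (A) and node 0 (B) by series/parallel combination:
  Rp1 = R1 ‖ R2 ‖ R3 (parallel, all between nodes 0 and 1) = 1/(1/47 + 1/2.2 + 1/510) = 2.093 Ω
R_th = 2.093 Ω
I_n = V_th/R_th = 1.069/2.093 = 0.5106 A, and R_n = R_th = 2.093 Ω

Final answer: I_n = 0.5106 A, R_n = 2.093 Ω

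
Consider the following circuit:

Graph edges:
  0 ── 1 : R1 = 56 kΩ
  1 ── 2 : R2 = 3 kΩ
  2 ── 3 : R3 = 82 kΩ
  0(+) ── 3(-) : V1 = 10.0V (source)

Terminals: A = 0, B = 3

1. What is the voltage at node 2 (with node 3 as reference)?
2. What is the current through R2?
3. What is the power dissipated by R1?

Nodal analysis, taking node 3 as the 0 V reference.
Source V1 fixes V_0 = 10 V.
KCL at each unknown node (sum of currents leaving = 0; resistances in Ω):
  Node 1: (V_1 - 10)/56000 + (V_1 - V_2)/3000 = 0
  Node 2: (V_2 - V_1)/3000 + (V_2 - 0)/82000 = 0
Collecting terms (coefficients in siemens):
  0.0003512·V_1 - 0.0003333·V_2 = 0.0001786
  0.0003455·V_2 - 0.0003333·V_1 = 0
Determinant D = (0.0003512)(0.0003455) - (-0.0003333)(-0.0003333) = 0.00000001024
V_1 = [(0.0001786)(0.0003455) - (-0.0003333)(0)]/D = 6.028 V
V_2 = [(0.0003512)(0) - (0.0001786)(-0.0003333)]/D = 5.816 V
Part 1:
  Read off the nodal solution: V_2 = 5.816 V
Part 2:
  I_R2 = (V_1 - V_2)/R2 = (6.028 - 5.816)/3000 = 0.00007092 A
  Magnitude: I_R2 = 0.00007092 A
Part 3:
  I_R1 = (V_0 - V_1)/R1 = (10 - 6.028)/56000 = 0.00007092 A
  P_R1 = I_R1² × R1 = (0.00007092)² × 56000 = 0.0002817 W

Final answers:
1. V_2 = 5.816 V
2. I_R2 = 7.092e-05 A
3. P_R1 = 0.0002817 W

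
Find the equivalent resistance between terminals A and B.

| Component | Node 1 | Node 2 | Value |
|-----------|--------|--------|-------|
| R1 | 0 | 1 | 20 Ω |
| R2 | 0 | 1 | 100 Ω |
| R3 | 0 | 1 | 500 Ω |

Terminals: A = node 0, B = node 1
Reduce the network between node 0 (A) and node 1 (B) by series/parallel combination:
  Rp1 = R1 ‖ R2 ‖ R3 (parallel, all between nodes 0 and 1) = 1/(1/20 + 1/100 + 1/500) = 16.13 Ω
R_eq = 16.13 Ω

Final answer: 16.13 Ω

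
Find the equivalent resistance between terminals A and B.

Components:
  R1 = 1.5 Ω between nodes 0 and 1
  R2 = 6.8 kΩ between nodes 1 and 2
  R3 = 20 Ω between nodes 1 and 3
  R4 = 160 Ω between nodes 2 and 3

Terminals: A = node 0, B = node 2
Reduce the network between node 0 (A) and node 2 (B) by series/parallel combination:
  Rs1 = R3 + R4 (series, joined only at node 3) = 20 + 160 = 180 Ω
  Rp1 = R2 ‖ Rs1 (parallel, both between nodes 1 and 2) = 1/(1/6800 + 1/180) = 175.4 Ω
  Rs2 = R1 + Rp1 (series, joined only at node 1) = 1.5 + 175.4 = 176.9 Ω
R_eq = 176.9 Ω

Final answer: 176.9 Ω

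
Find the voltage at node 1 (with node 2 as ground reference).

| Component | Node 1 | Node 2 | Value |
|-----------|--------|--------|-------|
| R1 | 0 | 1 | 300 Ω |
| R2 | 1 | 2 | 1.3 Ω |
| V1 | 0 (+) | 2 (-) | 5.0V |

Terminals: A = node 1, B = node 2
Nodal analysis, taking node 2 as the 0 V reference.
Source V1 fixes V_0 = 5 V.
KCL at each unknown node (sum of currents leaving = 0; resistances in Ω):
  Node 1: (V_1 - 5)/300 + (V_1 - 0)/1.3 = 0
Collecting terms: 0.7726 × V_1 = 0.01667  =>  V_1 = 0.02157 V
The requested potential is V_1 = 0.02157 V.

Final answer: V_1 = 0.02157 V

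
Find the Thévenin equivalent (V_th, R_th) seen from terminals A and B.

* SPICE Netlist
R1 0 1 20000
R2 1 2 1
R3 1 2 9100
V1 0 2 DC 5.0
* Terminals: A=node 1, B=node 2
Step 1 — V_th is the open-circuit voltage V_A - V_B (nothing connected across the terminals).
Nodal analysis, taking node 2 as the 0 V reference.
Source V1 fixes V_0 = 5 V.
KCL at each unknown node (sum of currents leaving = 0; resistances in Ω):
  Node 1: (V_1 - 5)/20000 + (V_1 - 0)/1 + (V_1 - 0)/9100 = 0
Collecting terms: 1 × V_1 = 0.00025  =>  V_1 = 0.00025 V
V_th = V_1 - V_2 = 0.00025 - 0 = 0.00025 V
Step 2 — R_th: zero the source — replace V1 by a short circuit (node 2 merges into node 0) — and find the resistance seen between A (node 1) and B (node 0).
Reduce the network between node 1 (A) and node 0 (B) by series/parallel combination:
  Rp1 = R1 ‖ R2 ‖ R3 (parallel, all between nodes 0 and 1) = 1/(1/20000 + 1/1 + 1/9100) = 0.9998 Ω
R_th = 0.9998 Ω

Final answer: V_th = 0.00025 V, R_th = 0.9998 Ω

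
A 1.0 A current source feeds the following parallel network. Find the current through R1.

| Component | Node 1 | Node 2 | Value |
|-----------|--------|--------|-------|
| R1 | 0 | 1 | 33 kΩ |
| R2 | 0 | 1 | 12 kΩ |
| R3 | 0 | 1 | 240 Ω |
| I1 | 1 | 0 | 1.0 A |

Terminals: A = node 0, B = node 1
All resistors sit directly between nodes 0 and 1, so they are in parallel and share one voltage V; the full source current 1 A splits among them.
1/R_par = 1/33000 + 1/12000 + 1/240 = 0.00428 S  =>  R_par = 233.6 Ω
V = I × R_par = 1 × 233.6 = 233.6 V
I_R1 = V/R1 = 233.6/33000 = 0.00708 A

Final answer: 0.00708 A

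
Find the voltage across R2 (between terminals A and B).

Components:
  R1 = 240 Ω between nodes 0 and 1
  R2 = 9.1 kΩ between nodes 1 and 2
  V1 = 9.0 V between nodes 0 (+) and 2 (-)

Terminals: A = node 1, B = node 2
R1 and R2 are in series across V1 (node 0 → node 1 → node 2), and the output A–B is taken across R2, so this is a voltage divider.
Series current: I = V1/(R1 + R2) = 9/(240 + 9100) = 9/9340 = 0.0009636 A
V_R2 = I × R2 = V1 × R2/(R1 + R2) = 9 × 9100/9340 = 8.769 V

Final answer: 8.769 V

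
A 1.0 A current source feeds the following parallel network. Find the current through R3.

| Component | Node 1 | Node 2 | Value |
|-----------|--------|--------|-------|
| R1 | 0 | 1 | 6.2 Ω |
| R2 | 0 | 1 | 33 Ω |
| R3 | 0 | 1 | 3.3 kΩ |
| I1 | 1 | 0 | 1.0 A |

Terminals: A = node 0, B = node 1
All resistors sit directly between nodes 0 and 1, so they are in parallel and share one voltage V; the full source current 1 A splits among them.
1/R_par = 1/6.2 + 1/33 + 1/3300 = 0.1919 S  =>  R_par = 5.211 Ω
V = I × R_par = 1 × 5.211 = 5.211 V
I_R3 = V/R3 = 5.211/3300 = 0.001579 A

Final answer: 0.001579 A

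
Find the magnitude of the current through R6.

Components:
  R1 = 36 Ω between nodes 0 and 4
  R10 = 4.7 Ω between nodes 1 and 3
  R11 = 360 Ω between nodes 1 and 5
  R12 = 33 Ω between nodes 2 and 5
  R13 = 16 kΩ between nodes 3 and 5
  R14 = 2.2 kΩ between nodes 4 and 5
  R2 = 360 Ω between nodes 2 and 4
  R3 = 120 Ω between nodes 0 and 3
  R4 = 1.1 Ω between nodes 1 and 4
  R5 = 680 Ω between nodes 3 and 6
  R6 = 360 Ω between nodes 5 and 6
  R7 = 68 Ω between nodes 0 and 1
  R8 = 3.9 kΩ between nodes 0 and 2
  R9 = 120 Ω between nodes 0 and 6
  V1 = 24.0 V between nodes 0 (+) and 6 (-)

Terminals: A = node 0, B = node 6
Nodal analysis, taking node 6 as the 0 V reference.
Source V1 fixes V_0 = 24 V.
KCL at each unknown node (sum of currents leaving = 0; resistances in Ω):
  Node 1: (V_1 - V_4)/1.1 + (V_1 - 24)/68 + (V_1 - V_3)/4.7 + (V_1 - V_5)/360 = 0
  Node 2: (V_2 - V_4)/360 + (V_2 - 24)/3900 + (V_2 - V_5)/33 = 0
  Node 3: (V_3 - 24)/120 + (V_3 - 0)/680 + (V_3 - V_1)/4.7 + (V_3 - V_5)/16000 = 0
  Node 4: (V_4 - 24)/36 + (V_4 - V_2)/360 + (V_4 - V_1)/1.1 + (V_4 - V_5)/2200 = 0
  Node 5: (V_5 - 0)/360 + (V_5 - V_1)/360 + (V_5 - V_2)/33 + (V_5 - V_3)/16000 + (V_5 - V_4)/2200 = 0
Collecting terms (coefficients in siemens):
  1.139·V_1 - 0.2128·V_3 - 0.9091·V_4 - 0.002778·V_5 = 0.3529
  0.03334·V_2 - 0.002778·V_4 - 0.0303·V_5 = 0.006154
  0.2226·V_3 - 0.2128·V_1 - 0.0000625·V_5 = 0.2
  0.9401·V_4 - 0.9091·V_1 - 0.002778·V_2 - 0.0004545·V_5 = 0.6667
  0.03638·V_5 - 0.002778·V_1 - 0.0303·V_2 - 0.0000625·V_3 - 0.0004545·V_4 = 0
Solving these 5 simultaneous equations (Gaussian elimination) gives:
  V_1 = 22.55 V, V_2 = 16.15 V, V_3 = 22.45 V, V_4 = 22.57 V
  V_5 = 15.5 V
I_R6 = (V_5 - V_6)/R6 = (15.5 - 0)/360 = 0.04305 A
|I_R6| = 0.04305 A

Final answer: |I_R6| = 0.04305 A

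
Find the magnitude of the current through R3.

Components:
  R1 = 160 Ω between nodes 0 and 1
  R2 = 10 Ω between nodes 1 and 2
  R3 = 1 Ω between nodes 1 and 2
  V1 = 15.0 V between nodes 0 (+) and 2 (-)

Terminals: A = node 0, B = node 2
Nodal analysis, taking node 2 as the 0 V reference.
Source V1 fixes V_0 = 15 V.
KCL at each unknown node (sum of currents leaving = 0; resistances in Ω):
  Node 1: (V_1 - 15)/160 + (V_1 - 0)/10 + (V_1 - 0)/1 = 0
Collecting terms: 1.106 × V_1 = 0.09375  =>  V_1 = 0.08475 V
I_R3 = (V_1 - V_2)/R3 = (0.08475 - 0)/1 = 0.08475 A
|I_R3| = 0.08475 A

Final answer: |I_R3| = 0.08475 A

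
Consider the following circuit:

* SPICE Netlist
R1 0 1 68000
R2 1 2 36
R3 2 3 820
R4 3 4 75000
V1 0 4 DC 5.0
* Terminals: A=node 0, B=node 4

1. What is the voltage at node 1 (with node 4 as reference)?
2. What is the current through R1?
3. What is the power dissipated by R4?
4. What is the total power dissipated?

Nodal analysis, taking node 4 as the 0 V reference.
Source V1 fixes V_0 = 5 V.
KCL at each unknown node (sum of currents leaving = 0; resistances in Ω):
  Node 1: (V_1 - 5)/68000 + (V_1 - V_2)/36 = 0
  Node 2: (V_2 - V_1)/36 + (V_2 - V_3)/820 = 0
  Node 3: (V_3 - V_2)/820 + (V_3 - 0)/75000 = 0
Collecting terms (coefficients in siemens):
  0.02779·V_1 - 0.02778·V_2 = 0.00007353
  0.029·V_2 - 0.02778·V_1 - 0.00122·V_3 = 0
  0.001233·V_3 - 0.00122·V_2 = 0
Solving these 3 simultaneous equations (Gaussian elimination) gives:
  V_1 = 2.637 V, V_2 = 2.635 V, V_3 = 2.607 V
Part 1:
  Read off the nodal solution: V_1 = 2.637 V
Part 2:
  I_R1 = (V_0 - V_1)/R1 = (5 - 2.637)/68000 = 0.00003476 A
  Magnitude: I_R1 = 0.00003476 A
Part 3:
  I_R4 = (V_3 - V_4)/R4 = (2.607 - 0)/75000 = 0.00003476 A
  P_R4 = I_R4² × R4 = (0.00003476)² × 75000 = 0.0000906 W
Part 4:
  Power in each resistor, P = (ΔV)²/R:
    P_R1 = (5 - 2.637)²/68000 = 0.00008215 W
    P_R2 = (2.637 - 2.635)²/36 = 0.00000004349 W
    P_R3 = (2.635 - 2.607)²/820 = 0.0000009906 W
    P_R4 = (2.607 - 0)²/75000 = 0.0000906 W
  P_total = P_R1 + P_R2 + P_R3 + P_R4 = 0.0001738 W

Final answers:
1. V_1 = 2.637 V
2. I_R1 = 3.476e-05 A
3. P_R4 = 9.06e-05 W
4. P_total = 0.0001738 W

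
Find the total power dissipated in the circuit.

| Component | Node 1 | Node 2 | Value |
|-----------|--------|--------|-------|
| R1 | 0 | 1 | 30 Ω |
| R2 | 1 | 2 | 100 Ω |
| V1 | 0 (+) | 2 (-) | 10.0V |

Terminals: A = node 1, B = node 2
Nodal analysis, taking node 2 as the 0 V reference.
Source V1 fixes V_0 = 10 V.
KCL at each unknown node (sum of currents leaving = 0; resistances in Ω):
  Node 1: (V_1 - 10)/30 + (V_1 - 0)/100 = 0
Collecting terms: 0.04333 × V_1 = 0.3333  =>  V_1 = 7.692 V
Power in each resistor, P = (ΔV)²/R:
  P_R1 = (10 - 7.692)²/30 = 0.1775 W
  P_R2 = (7.692 - 0)²/100 = 0.5917 W
P_total = P_R1 + P_R2 = 0.7692 W

Final answer: 0.7692 W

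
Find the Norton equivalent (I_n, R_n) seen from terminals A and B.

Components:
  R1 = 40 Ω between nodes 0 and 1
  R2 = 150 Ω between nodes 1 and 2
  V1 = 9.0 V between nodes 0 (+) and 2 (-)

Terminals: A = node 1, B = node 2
Find the Thévenin equivalent first; then I_n = V_th/R_th and R_n = R_th.
Step 1 — V_th is the open-circuit voltage V_A - V_B (nothing connected across the terminals).
Nodal analysis, taking node 2 as the 0 V reference.
Source V1 fixes V_0 = 9 V.
KCL at each unknown node (sum of currents leaving = 0; resistances in Ω):
  Node 1: (V_1 - 9)/40 + (V_1 - 0)/150 = 0
Collecting terms: 0.03167 × V_1 = 0.225  =>  V_1 = 7.105 V
V_th = V_1 - V_2 = 7.105 - 0 = 7.105 V
Step 2 — R_th: zero the source — replace V1 by a short circuit (node 2 merges into node 0) — and find the resistance seen between A (node 1) and B (node 0).
Reduce the network between node 1 (A) and node 0 (B) by series/parallel combination:
  Rp1 = R1 ‖ R2 (parallel, both between nodes 0 and 1) = 1/(1/40 + 1/150) = 31.58 Ω
R_th = 31.58 Ω
I_n = V_th/R_th = 7.105/31.58 = 0.225 A, and R_n = R_th = 31.58 Ω

Final answer: I_n = 0.225 A, R_n = 31.58 Ω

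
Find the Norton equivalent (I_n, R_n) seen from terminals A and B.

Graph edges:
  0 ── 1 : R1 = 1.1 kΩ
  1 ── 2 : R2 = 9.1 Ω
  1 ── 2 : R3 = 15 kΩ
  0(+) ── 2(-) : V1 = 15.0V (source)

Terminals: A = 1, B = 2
Find the Thévenin equivalent first; then I_n = V_th/R_th and R_n = R_th.
Step 1 — V_th is the open-circuit voltage V_A - V_B (nothing connected across the terminals).
Nodal analysis, taking node 2 as the 0 V reference.
Source V1 fixes V_0 = 15 V.
KCL at each unknown node (sum of currents leaving = 0; resistances in Ω):
  Node 1: (V_1 - 15)/1100 + (V_1 - 0)/9.1 + (V_1 - 0)/15000 = 0
Collecting terms: 0.1109 × V_1 = 0.01364  =>  V_1 = 0.123 V
V_th = V_1 - V_2 = 0.123 - 0 = 0.123 V
Step 2 — R_th: zero the source — replace V1 by a short circuit (node 2 merges into node 0) — and find the resistance seen between A (node 1) and B (node 0).
Reduce the network between node 1 (A) and node 0 (B) by series/parallel combination:
  Rp1 = R1 ‖ R2 ‖ R3 (parallel, all between nodes 0 and 1) = 1/(1/1100 + 1/9.1 + 1/15000) = 9.02 Ω
R_th = 9.02 Ω
I_n = V_th/R_th = 0.123/9.02 = 0.01364 A, and R_n = R_th = 9.02 Ω

Final answer: I_n = 0.01364 A, R_n = 9.02 Ω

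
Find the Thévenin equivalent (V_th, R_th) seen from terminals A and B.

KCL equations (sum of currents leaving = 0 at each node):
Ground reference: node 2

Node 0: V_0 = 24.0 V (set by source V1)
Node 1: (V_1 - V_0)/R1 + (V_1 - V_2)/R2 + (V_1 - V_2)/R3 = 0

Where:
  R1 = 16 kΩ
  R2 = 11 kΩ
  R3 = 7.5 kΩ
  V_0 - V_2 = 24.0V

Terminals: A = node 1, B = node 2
Step 1 — V_th is the open-circuit voltage V_A - V_B (nothing connected across the terminals).
Nodal analysis, taking node 2 as the 0 V reference.
Source V1 fixes V_0 = 24 V.
KCL at each unknown node (sum of currents leaving = 0; resistances in Ω):
  Node 1: (V_1 - 24)/16000 + (V_1 - 0)/11000 + (V_1 - 0)/7500 = 0
Collecting terms: 0.0002867 × V_1 = 0.0015  =>  V_1 = 5.231 V
V_th = V_1 - V_2 = 5.231 - 0 = 5.231 V
Step 2 — R_th: zero the source — replace V1 by a short circuit (node 2 merges into node 0) — and find the resistance seen between A (node 1) and B (node 0).
Reduce the network between node 1 (A) and node 0 (B) by series/parallel combination:
  Rp1 = R1 ‖ R2 ‖ R3 (parallel, all between nodes 0 and 1) = 1/(1/16000 + 1/11000 + 1/7500) = 3487 Ω
R_th = 3.487 kΩ

Final answer: V_th = 5.231 V, R_th = 3.487 kΩ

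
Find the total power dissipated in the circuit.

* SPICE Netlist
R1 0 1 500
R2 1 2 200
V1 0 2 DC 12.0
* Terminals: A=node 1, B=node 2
Nodal analysis, taking node 2 as the 0 V reference.
Source V1 fixes V_0 = 12 V.
KCL at each unknown node (sum of currents leaving = 0; resistances in Ω):
  Node 1: (V_1 - 12)/500 + (V_1 - 0)/200 = 0
Collecting terms: 0.007 × V_1 = 0.024  =>  V_1 = 3.429 V
Power in each resistor, P = (ΔV)²/R:
  P_R1 = (12 - 3.429)²/500 = 0.1469 W
  P_R2 = (3.429 - 0)²/200 = 0.05878 W
P_total = P_R1 + P_R2 = 0.2057 W

Final answer: 0.2057 W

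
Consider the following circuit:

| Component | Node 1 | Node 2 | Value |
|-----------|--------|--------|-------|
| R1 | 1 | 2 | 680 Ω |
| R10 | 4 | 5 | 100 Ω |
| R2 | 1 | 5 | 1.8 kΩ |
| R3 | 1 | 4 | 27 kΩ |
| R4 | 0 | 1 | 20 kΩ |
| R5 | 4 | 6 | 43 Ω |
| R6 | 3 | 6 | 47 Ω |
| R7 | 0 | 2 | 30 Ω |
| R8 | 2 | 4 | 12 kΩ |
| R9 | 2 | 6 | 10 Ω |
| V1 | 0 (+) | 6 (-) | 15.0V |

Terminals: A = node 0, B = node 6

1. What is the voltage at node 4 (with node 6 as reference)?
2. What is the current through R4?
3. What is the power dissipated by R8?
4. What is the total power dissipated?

Nodal analysis, taking node 6 as the 0 V reference.
Source V1 fixes V_0 = 15 V.
KCL at each unknown node (sum of currents leaving = 0; resistances in Ω):
  Node 1: (V_1 - V_2)/680 + (V_1 - V_5)/1800 + (V_1 - V_4)/27000 + (V_1 - 15)/20000 = 0
  Node 2: (V_2 - V_1)/680 + (V_2 - 15)/30 + (V_2 - V_4)/12000 + (V_2 - 0)/10 = 0
  Node 3: (V_3 - 0)/47 = 0
  Node 4: (V_4 - V_1)/27000 + (V_4 - 0)/43 + (V_4 - V_2)/12000 + (V_4 - V_5)/100 = 0
  Node 5: (V_5 - V_1)/1800 + (V_5 - V_4)/100 = 0
Collecting terms (coefficients in siemens):
  0.002113·V_1 - 0.001471·V_2 - 0.00003704·V_4 - 0.0005556·V_5 = 0.00075
  0.1349·V_2 - 0.001471·V_1 - 0.00008333·V_4 = 0.5
  0.02128·V_3 = 0
  0.03338·V_4 - 0.00003704·V_1 - 0.00008333·V_2 - 0.01·V_5 = 0
  0.01056·V_5 - 0.0005556·V_1 - 0.01·V_4 = 0
Solving these 5 simultaneous equations (Gaussian elimination) gives:
  V_1 = 3.022 V, V_2 = 3.74 V, V_3 = 0 V, V_4 = 0.08426 V
  V_5 = 0.2389 V
Part 1:
  Read off the nodal solution: V_4 = 0.08426 V
Part 2:
  I_R4 = (V_0 - V_1)/R4 = (15 - 3.022)/20000 = 0.0005989 A
  Magnitude: I_R4 = 0.0005989 A
Part 3:
  I_R8 = (V_2 - V_4)/R8 = (3.74 - 0.08426)/12000 = 0.0003046 A
  P_R8 = I_R8² × R8 = (0.0003046)² × 12000 = 0.001114 W
Part 4:
  Power in each resistor, P = (ΔV)²/R:
    P_R1 = (3.022 - 3.74)²/680 = 0.0007582 W
    P_R2 = (3.022 - 0.2389)²/1800 = 0.004303 W
    P_R3 = (3.022 - 0.08426)²/27000 = 0.0003196 W
    P_R4 = (15 - 3.022)²/20000 = 0.007174 W
    P_R5 = (0.08426 - 0)²/43 = 0.0001651 W
    P_R6 = (0 - 0)²/47 = 0 W
    P_R7 = (15 - 3.74)²/30 = 4.226 W
    P_R8 = (3.74 - 0.08426)²/12000 = 0.001114 W
    P_R9 = (3.74 - 0)²/10 = 1.399 W
    P_R10 = (0.08426 - 0.2389)²/100 = 0.000239 W
  P_total = P_R1 + P_R2 + P_R3 + P_R4 + P_R5 + P_R6 + P_R7 + P_R8 + P_R9 + P_R10 = 5.639 W

Final answers:
1. V_4 = 0.08426 V
2. I_R4 = 0.0005989 A
3. P_R8 = 0.001114 W
4. P_total = 5.639 W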